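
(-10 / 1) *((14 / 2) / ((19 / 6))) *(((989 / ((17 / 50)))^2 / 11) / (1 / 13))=-13351351650000 / 60401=-221045208.69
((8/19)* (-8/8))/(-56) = 1/133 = 0.01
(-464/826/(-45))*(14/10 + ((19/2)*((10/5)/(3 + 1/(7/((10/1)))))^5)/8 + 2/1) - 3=-2622479115307/886787952225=-2.96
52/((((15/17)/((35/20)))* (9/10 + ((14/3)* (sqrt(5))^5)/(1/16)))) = -83538/15679999271 + 173264000* sqrt(5)/15679999271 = 0.02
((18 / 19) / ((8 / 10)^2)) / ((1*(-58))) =-225 / 8816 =-0.03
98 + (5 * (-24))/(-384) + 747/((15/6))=31769/80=397.11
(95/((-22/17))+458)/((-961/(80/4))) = -84610/10571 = -8.00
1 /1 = 1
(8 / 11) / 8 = 1 / 11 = 0.09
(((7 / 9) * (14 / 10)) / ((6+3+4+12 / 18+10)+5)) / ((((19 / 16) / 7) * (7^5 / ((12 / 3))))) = 32 / 600495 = 0.00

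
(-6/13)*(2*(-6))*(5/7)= 360/91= 3.96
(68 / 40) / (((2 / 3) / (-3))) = -153 / 20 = -7.65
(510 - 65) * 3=1335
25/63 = 0.40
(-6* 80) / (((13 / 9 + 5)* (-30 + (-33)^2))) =-720 / 10237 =-0.07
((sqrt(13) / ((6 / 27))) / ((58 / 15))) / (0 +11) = 135*sqrt(13) / 1276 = 0.38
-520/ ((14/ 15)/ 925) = -3607500/ 7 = -515357.14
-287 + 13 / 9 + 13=-2453 / 9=-272.56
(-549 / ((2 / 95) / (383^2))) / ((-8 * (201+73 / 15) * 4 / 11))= 1262343191175 / 197632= 6387342.09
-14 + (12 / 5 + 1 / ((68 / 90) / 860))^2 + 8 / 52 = 122199715008 / 93925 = 1301035.03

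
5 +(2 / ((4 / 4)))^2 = 9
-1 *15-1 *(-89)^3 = 704954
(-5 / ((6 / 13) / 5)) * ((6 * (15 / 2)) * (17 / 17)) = -4875 / 2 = -2437.50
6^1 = 6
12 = 12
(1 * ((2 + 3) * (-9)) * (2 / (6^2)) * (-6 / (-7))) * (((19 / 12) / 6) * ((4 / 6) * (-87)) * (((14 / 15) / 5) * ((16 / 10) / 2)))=1102 / 225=4.90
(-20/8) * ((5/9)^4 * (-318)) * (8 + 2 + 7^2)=9771875/2187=4468.16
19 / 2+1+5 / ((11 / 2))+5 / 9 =11.96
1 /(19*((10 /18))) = 9 /95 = 0.09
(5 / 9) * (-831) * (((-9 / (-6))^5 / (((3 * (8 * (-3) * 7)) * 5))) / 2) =2493 / 3584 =0.70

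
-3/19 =-0.16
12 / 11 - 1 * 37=-35.91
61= 61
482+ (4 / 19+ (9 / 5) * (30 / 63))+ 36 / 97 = 6236844 / 12901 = 483.44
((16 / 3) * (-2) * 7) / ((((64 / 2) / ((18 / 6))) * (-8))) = 7 / 8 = 0.88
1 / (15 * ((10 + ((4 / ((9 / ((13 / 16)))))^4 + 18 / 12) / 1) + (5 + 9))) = 559872 / 214293845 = 0.00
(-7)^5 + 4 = -16803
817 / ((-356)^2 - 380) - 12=-1515455 / 126356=-11.99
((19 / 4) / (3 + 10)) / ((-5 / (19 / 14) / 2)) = -361 / 1820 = -0.20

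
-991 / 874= -1.13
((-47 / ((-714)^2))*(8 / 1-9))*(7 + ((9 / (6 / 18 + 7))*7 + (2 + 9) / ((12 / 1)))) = 102413 / 67293072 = 0.00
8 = 8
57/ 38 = 3/ 2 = 1.50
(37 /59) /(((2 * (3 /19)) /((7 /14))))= 703 /708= 0.99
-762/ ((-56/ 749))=40767/ 4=10191.75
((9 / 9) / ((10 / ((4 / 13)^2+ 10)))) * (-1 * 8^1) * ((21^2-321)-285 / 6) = -98948 / 169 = -585.49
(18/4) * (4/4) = 9/2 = 4.50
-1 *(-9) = 9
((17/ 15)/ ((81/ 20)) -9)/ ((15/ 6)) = -4238/ 1215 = -3.49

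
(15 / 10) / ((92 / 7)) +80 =80.11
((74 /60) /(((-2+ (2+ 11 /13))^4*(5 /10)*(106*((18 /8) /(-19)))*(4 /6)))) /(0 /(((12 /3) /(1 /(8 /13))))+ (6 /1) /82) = -823213703 /104756355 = -7.86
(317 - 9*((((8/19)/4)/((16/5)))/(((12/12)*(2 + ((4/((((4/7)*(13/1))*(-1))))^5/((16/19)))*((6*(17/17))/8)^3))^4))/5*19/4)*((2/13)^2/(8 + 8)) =101253760008882192998331477519652707485/215935377451013639271381409561616058916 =0.47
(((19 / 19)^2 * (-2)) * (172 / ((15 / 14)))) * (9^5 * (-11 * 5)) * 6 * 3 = 18769078944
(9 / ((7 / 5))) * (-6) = -270 / 7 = -38.57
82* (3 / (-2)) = -123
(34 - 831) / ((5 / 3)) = -2391 / 5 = -478.20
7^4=2401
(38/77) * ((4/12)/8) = 0.02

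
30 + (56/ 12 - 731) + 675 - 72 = -280/ 3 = -93.33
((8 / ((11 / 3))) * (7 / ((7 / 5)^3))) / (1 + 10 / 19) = 57000 / 15631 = 3.65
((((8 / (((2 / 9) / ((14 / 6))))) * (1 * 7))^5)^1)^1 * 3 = 210866643477504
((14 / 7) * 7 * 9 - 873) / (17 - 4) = -747 / 13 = -57.46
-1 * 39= -39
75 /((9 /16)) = 400 /3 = 133.33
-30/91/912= -5/13832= -0.00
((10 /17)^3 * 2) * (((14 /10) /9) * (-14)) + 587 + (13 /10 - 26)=248240191 /442170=561.41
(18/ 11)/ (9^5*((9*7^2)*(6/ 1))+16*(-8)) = 9/ 859339393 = 0.00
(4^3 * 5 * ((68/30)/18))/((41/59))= 64192/1107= 57.99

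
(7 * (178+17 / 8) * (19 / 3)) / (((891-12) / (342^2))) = 622680597 / 586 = 1062594.88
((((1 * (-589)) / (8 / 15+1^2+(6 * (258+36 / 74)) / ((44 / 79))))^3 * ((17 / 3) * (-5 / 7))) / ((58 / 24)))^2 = 249898478815333903120480199090679693806250000 / 997979451073704287537104176390245927540861282689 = 0.00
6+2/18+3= 82/9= 9.11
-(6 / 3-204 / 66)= 12 / 11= 1.09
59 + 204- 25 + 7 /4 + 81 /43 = 41561 /172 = 241.63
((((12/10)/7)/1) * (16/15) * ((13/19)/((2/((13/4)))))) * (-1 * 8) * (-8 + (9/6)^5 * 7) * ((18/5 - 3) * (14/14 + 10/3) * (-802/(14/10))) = 509216266/4655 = 109391.25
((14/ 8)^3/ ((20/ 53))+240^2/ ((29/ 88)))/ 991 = 6488591191/ 36785920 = 176.39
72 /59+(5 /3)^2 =2123 /531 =4.00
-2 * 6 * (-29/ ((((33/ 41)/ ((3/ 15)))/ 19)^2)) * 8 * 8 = 4505187584/ 9075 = 496439.40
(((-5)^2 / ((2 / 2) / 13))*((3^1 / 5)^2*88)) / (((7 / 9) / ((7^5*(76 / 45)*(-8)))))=-15030183168 / 5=-3006036633.60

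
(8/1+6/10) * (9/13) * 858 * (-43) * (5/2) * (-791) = 434380023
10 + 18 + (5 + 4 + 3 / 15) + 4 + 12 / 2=236 / 5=47.20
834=834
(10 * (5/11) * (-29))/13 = -1450/143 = -10.14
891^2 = 793881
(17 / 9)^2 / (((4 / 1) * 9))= 289 / 2916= 0.10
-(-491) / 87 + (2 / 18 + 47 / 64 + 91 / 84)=126491 / 16704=7.57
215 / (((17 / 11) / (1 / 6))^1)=2365 / 102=23.19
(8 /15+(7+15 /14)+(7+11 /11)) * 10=3487 /21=166.05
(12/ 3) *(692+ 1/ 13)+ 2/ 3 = 107990/ 39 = 2768.97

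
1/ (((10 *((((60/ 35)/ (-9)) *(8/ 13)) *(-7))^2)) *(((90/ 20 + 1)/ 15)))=4563/ 11264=0.41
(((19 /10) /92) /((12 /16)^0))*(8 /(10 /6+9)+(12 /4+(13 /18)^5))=141686287 /1738402560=0.08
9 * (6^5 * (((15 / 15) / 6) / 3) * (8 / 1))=31104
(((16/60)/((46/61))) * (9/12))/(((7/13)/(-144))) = -57096/805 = -70.93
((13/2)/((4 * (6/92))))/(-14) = -299/168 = -1.78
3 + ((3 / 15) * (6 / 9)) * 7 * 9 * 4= 183 / 5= 36.60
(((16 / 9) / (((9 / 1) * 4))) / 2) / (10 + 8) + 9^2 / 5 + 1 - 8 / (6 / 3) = 48119 / 3645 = 13.20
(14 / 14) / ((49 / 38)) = 38 / 49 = 0.78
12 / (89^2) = 12 / 7921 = 0.00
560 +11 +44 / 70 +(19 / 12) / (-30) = 571.58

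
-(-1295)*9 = 11655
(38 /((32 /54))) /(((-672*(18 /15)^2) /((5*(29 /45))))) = -13775 /64512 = -0.21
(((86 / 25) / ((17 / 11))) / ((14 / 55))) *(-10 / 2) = -5203 / 119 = -43.72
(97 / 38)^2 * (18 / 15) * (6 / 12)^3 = 0.98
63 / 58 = 1.09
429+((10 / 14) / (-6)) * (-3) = 6011 / 14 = 429.36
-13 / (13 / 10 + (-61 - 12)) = 130 / 717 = 0.18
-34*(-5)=170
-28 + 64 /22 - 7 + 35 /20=-1335 /44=-30.34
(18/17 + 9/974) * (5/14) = 88425/231812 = 0.38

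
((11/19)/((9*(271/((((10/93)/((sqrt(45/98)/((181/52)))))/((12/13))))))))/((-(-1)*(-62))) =-13937*sqrt(10)/19238558832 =-0.00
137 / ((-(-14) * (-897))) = -137 / 12558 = -0.01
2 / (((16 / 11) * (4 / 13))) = 143 / 32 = 4.47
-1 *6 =-6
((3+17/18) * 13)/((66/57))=17537/396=44.29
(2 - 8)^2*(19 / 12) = 57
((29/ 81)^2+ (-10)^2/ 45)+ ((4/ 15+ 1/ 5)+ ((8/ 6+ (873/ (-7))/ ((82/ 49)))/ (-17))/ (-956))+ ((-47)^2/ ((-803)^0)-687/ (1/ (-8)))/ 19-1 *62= 287683902126239/ 830642807880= 346.34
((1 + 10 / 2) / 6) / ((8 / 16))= 2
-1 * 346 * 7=-2422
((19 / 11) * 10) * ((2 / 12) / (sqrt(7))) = 95 * sqrt(7) / 231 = 1.09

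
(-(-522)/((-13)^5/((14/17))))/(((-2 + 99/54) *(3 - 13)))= -21924/31559905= -0.00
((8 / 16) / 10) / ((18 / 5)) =1 / 72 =0.01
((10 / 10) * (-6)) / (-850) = 3 / 425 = 0.01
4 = 4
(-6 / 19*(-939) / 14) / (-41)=-2817 / 5453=-0.52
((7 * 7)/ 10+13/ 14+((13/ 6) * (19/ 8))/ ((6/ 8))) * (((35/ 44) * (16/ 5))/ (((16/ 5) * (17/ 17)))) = 15989/ 1584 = 10.09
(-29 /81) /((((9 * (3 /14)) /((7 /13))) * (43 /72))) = -22736 /135837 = -0.17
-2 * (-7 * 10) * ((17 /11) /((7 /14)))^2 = 161840 /121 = 1337.52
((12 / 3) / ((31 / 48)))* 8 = 1536 / 31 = 49.55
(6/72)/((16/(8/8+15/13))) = 7/624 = 0.01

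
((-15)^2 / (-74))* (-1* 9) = 2025 / 74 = 27.36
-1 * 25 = -25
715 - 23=692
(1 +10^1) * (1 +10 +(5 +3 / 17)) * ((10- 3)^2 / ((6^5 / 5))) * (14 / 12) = 5187875 / 793152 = 6.54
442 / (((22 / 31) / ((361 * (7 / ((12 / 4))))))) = 17312477 / 33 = 524620.52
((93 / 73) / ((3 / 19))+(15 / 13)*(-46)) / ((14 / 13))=-42713 / 1022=-41.79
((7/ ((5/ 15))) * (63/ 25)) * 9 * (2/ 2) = 476.28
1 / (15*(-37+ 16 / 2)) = -1 / 435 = -0.00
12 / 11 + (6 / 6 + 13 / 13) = 34 / 11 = 3.09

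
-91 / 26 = -7 / 2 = -3.50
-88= -88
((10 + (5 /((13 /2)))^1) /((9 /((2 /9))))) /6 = 140 /3159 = 0.04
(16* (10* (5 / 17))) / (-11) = -4.28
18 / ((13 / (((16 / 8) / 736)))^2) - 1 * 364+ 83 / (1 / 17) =11981164425 / 11443328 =1047.00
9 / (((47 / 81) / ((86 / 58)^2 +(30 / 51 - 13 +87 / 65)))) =-6012304299 / 43677335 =-137.65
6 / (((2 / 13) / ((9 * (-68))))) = -23868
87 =87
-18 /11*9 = -162 /11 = -14.73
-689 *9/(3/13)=-26871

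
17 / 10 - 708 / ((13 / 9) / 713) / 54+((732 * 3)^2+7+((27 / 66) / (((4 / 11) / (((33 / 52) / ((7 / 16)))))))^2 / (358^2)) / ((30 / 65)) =102299879268868277 / 9796856160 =10442113.02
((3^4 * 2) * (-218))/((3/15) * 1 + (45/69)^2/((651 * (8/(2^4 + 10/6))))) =-54053727840/308323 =-175315.26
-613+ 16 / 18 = -5509 / 9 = -612.11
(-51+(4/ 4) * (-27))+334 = 256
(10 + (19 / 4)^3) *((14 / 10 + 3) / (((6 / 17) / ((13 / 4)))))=18230069 / 3840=4747.41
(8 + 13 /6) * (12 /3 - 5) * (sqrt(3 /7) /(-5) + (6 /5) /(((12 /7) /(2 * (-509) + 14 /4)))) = 61 * sqrt(21) /210 + 866383 /120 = 7221.19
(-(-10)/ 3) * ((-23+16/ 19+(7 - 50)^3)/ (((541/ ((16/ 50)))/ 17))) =-411006688/ 154185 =-2665.67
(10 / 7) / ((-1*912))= -5 / 3192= -0.00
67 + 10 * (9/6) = 82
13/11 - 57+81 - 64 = -427/11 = -38.82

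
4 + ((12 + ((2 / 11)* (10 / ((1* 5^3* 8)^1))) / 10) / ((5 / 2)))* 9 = 649009 / 13750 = 47.20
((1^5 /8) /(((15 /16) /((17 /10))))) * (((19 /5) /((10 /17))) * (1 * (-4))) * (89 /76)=-25721 /3750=-6.86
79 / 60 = 1.32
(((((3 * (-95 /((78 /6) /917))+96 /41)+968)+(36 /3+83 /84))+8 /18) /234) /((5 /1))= -2568079951 /157149720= -16.34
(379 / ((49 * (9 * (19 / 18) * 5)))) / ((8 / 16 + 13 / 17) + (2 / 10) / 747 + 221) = 19251684 / 26277874399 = 0.00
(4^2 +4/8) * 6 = 99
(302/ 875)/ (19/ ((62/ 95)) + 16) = 18724/ 2447375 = 0.01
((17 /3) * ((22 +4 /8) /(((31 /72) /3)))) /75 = 11.85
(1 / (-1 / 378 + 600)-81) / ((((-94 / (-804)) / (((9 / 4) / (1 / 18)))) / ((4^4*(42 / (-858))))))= 48724076282112 / 138574189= 351610.04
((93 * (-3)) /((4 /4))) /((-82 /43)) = 11997 /82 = 146.30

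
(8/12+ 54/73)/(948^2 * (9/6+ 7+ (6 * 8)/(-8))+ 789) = 308/492213231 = 0.00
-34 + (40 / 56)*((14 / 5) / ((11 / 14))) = -346 / 11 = -31.45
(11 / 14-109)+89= -269 / 14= -19.21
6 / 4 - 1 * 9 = -15 / 2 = -7.50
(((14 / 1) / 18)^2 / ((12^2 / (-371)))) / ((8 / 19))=-345401 / 93312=-3.70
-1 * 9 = -9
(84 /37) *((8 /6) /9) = 112 /333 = 0.34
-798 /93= -8.58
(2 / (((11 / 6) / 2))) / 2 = 12 / 11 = 1.09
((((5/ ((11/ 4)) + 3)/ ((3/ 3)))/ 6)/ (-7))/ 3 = -53/ 1386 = -0.04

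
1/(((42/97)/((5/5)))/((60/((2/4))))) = 1940/7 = 277.14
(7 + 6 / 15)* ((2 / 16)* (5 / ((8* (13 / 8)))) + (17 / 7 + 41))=1171087 / 3640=321.73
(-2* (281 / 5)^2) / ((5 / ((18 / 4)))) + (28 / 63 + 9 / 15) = -6394666 / 1125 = -5684.15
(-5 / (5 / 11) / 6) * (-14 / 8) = 77 / 24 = 3.21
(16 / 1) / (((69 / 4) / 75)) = 1600 / 23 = 69.57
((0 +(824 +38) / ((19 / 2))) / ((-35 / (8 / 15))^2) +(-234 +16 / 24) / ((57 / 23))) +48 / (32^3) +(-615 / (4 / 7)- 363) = -5481893093749 / 3575040000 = -1533.38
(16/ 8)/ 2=1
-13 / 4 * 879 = -11427 / 4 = -2856.75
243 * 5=1215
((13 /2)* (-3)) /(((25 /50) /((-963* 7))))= 262899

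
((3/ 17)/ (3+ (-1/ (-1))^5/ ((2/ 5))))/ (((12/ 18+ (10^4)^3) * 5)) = 9/ 1402500000000935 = 0.00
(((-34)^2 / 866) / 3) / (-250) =-289 / 162375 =-0.00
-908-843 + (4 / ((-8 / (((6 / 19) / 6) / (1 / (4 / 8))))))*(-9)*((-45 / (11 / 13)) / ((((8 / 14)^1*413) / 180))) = -86603249 / 49324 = -1755.80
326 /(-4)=-163 /2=-81.50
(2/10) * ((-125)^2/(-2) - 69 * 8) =-1672.90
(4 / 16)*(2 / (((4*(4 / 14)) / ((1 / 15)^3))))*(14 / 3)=0.00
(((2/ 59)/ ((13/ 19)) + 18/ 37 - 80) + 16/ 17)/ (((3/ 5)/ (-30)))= 1894138600/ 482443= 3926.14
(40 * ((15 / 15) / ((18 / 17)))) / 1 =340 / 9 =37.78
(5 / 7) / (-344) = -5 / 2408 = -0.00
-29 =-29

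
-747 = -747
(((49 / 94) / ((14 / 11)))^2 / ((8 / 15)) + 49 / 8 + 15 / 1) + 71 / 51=329241013 / 14420352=22.83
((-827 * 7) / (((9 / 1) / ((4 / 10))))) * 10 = -23156 / 9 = -2572.89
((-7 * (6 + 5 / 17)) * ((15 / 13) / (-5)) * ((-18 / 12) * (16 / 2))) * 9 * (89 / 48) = -1799847 / 884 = -2036.03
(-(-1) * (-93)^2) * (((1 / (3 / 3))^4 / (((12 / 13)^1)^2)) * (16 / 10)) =162409 / 10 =16240.90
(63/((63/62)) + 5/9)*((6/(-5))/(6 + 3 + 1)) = -563/75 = -7.51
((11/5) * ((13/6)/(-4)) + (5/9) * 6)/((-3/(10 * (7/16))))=-1799/576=-3.12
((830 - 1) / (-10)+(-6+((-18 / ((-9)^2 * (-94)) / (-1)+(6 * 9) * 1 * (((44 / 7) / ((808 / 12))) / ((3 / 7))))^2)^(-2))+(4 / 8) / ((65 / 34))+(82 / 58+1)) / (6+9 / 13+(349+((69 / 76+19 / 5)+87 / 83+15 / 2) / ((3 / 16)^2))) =-293984797080611620026478733140161 / 2498342691510401303861715235474592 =-0.12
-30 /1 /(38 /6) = -90 /19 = -4.74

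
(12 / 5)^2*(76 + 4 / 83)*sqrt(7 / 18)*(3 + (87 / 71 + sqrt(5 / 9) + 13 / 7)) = 50496*sqrt(70) / 2075 + 457948224*sqrt(14) / 1031275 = 1865.13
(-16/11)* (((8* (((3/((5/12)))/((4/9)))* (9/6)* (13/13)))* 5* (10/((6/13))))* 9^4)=-200981323.64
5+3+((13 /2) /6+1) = 121 /12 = 10.08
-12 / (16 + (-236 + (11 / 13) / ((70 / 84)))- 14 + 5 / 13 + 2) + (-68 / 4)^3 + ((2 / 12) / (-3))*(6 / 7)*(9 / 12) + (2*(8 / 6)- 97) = -484968667 / 96852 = -5007.32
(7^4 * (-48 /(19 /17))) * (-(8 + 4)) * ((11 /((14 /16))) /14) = 21111552 /19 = 1111134.32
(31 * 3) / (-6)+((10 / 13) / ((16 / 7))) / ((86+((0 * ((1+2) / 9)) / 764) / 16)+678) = -1231533 / 79456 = -15.50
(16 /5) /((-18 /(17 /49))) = -136 /2205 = -0.06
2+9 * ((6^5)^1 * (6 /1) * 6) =2519426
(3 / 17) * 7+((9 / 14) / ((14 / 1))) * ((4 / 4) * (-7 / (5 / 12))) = 276 / 595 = 0.46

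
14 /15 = 0.93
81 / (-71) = -81 / 71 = -1.14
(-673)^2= 452929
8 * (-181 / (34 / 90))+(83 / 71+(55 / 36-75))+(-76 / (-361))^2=-61257639887 / 15686172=-3905.20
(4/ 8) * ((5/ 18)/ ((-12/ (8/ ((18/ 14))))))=-35/ 486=-0.07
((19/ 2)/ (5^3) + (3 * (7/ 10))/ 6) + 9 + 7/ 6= 15889/ 1500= 10.59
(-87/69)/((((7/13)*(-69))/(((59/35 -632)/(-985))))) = 8316997/382982775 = 0.02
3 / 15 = 1 / 5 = 0.20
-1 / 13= -0.08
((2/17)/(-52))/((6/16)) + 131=86849/663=130.99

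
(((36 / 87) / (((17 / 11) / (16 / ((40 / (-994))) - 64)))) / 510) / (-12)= 12694 / 628575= 0.02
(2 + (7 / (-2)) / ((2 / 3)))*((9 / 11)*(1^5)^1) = -117 / 44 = -2.66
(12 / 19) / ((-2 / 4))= -24 / 19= -1.26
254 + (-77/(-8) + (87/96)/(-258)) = 2176459/8256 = 263.62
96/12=8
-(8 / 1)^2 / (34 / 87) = -2784 / 17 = -163.76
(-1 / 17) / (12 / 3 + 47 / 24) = -24 / 2431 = -0.01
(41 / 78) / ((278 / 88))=902 / 5421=0.17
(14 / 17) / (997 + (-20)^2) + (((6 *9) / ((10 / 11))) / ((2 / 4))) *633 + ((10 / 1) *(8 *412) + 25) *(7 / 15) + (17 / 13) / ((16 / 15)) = 2237593057399 / 24698960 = 90594.63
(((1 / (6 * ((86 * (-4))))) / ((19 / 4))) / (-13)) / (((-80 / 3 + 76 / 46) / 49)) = -1127 / 73327384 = -0.00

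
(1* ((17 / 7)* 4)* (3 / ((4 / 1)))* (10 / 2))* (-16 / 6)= -680 / 7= -97.14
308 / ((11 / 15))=420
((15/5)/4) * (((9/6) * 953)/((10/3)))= 25731/80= 321.64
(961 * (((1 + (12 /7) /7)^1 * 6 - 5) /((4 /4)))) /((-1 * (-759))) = 10571 /3381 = 3.13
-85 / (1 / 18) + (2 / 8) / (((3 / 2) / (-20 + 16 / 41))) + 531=-41093 / 41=-1002.27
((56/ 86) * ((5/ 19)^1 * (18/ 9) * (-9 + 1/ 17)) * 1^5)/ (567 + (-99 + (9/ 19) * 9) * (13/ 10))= -42560/ 6164523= -0.01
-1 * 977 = -977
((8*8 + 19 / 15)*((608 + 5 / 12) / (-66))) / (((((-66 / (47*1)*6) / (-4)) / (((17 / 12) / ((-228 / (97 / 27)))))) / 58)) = 1460457309143 / 3949197120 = 369.81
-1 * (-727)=727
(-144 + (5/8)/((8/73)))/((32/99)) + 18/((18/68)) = -736985/2048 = -359.86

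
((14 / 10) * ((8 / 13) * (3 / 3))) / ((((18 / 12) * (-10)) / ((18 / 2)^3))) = -13608 / 325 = -41.87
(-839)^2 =703921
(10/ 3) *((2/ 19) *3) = 20/ 19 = 1.05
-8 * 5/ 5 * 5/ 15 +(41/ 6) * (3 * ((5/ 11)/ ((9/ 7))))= 907/ 198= 4.58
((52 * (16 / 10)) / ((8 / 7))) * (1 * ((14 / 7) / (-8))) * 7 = -637 / 5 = -127.40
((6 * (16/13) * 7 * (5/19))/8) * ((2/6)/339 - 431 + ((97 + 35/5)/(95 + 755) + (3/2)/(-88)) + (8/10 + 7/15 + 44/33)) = -228066914117/313161420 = -728.27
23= 23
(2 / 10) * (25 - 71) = -46 / 5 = -9.20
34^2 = 1156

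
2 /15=0.13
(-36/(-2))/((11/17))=27.82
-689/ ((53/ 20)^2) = -5200/ 53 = -98.11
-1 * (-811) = 811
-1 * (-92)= 92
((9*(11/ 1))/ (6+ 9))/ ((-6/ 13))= -143/ 10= -14.30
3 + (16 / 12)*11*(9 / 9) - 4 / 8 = 103 / 6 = 17.17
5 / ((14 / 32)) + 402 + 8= 2950 / 7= 421.43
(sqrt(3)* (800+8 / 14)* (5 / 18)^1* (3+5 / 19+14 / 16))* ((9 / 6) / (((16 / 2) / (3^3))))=39655305* sqrt(3) / 8512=8069.20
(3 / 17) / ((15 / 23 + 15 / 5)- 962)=-69 / 374714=-0.00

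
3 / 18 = 1 / 6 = 0.17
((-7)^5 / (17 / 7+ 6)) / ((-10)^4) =-117649 / 590000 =-0.20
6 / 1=6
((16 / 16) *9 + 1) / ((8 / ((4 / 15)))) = 1 / 3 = 0.33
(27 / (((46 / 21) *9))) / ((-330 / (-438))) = 1.82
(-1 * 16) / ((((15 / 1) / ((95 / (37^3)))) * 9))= -304 / 1367631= -0.00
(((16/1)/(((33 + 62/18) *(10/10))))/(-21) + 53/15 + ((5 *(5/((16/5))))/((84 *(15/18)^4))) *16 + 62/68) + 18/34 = 235343/29274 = 8.04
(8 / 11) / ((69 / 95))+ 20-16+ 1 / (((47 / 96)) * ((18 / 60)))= 421292 / 35673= 11.81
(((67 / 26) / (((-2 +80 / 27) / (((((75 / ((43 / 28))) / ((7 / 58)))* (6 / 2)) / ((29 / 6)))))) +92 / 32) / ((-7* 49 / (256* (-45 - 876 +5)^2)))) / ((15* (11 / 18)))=-6321763281656832 / 137091955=-46113306.08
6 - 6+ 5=5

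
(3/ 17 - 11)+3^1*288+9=14657/ 17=862.18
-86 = -86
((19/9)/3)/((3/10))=190/81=2.35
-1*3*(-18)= 54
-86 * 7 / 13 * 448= -269696 / 13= -20745.85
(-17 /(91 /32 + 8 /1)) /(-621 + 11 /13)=3536 /1398757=0.00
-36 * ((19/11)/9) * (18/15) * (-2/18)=152/165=0.92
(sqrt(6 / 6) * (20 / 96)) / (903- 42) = 5 / 20664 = 0.00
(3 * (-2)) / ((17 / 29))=-174 / 17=-10.24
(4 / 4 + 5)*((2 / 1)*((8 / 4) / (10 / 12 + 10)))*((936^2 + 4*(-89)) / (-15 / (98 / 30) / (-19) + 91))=11740520736 / 552149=21263.32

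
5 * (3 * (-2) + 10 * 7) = 320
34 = 34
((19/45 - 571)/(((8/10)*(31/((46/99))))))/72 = -147637/994356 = -0.15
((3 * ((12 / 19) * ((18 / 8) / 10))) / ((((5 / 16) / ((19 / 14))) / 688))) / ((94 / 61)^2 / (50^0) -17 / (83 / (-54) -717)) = 2298836062368 / 4328268925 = 531.12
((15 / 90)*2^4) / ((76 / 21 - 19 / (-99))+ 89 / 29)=26796 / 69133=0.39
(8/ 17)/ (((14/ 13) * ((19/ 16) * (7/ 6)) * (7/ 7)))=4992/ 15827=0.32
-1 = -1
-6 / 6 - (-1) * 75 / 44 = 31 / 44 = 0.70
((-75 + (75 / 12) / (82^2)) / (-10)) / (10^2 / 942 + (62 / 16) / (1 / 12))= 190017885 / 1180815088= 0.16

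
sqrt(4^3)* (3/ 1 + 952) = 7640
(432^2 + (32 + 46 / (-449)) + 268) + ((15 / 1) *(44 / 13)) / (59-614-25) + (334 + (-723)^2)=709986.81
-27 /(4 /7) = -189 /4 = -47.25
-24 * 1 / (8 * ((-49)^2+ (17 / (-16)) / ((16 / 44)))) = -64 / 51159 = -0.00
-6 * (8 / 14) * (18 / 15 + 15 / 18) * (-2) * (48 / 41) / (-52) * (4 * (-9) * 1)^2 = -7589376 / 18655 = -406.83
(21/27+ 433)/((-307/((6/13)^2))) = -15616/51883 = -0.30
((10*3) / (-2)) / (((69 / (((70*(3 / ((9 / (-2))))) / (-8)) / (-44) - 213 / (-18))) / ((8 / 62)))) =-15445 / 47058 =-0.33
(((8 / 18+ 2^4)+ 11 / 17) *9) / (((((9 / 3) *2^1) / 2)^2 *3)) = 2615 / 459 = 5.70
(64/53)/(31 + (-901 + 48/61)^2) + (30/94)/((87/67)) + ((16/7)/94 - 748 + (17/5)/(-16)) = -456210067872772291/609953476686064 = -747.94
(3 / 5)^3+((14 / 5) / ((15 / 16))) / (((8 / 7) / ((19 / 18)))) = 10039 / 3375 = 2.97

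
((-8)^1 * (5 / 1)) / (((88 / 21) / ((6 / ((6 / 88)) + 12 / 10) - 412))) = 33894 / 11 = 3081.27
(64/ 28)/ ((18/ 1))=8/ 63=0.13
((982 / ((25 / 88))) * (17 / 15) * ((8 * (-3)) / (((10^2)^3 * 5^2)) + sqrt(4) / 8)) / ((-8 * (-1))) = 71731755799 / 585937500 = 122.42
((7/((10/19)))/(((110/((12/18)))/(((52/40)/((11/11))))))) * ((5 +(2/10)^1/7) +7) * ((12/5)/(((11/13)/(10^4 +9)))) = 13530476479/378125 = 35783.08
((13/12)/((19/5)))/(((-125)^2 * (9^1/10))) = 13/641250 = 0.00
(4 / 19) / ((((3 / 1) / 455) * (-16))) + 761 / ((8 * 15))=3303 / 760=4.35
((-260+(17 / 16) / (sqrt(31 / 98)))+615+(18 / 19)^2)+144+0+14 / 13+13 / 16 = 119 * sqrt(62) / 496+37678177 / 75088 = 503.68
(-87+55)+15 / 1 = -17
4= 4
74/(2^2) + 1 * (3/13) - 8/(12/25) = 161/78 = 2.06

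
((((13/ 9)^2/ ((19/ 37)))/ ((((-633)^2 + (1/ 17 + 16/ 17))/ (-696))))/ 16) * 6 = -181337/ 68517990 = -0.00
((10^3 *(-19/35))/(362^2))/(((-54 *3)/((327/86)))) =51775/532497294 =0.00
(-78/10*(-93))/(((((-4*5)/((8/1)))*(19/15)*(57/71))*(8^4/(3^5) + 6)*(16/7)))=-5.46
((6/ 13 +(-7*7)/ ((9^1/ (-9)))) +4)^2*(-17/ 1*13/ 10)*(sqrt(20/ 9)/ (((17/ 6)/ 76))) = -14683960*sqrt(5)/ 13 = -2525717.90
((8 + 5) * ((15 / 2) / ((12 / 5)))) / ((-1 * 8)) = -325 / 64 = -5.08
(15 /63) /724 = 0.00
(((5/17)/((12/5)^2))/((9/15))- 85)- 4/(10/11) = -3279643/36720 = -89.31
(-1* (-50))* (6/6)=50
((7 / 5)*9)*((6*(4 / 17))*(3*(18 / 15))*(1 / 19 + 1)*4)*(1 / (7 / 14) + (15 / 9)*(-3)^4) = 59657472 / 1615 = 36939.61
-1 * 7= -7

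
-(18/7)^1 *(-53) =954/7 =136.29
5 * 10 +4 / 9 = 454 / 9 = 50.44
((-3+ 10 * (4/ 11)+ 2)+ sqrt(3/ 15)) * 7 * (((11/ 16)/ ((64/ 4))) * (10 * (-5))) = -5075/ 128 - 385 * sqrt(5)/ 128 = -46.37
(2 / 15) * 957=638 / 5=127.60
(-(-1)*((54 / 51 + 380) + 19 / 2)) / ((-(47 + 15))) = -13279 / 2108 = -6.30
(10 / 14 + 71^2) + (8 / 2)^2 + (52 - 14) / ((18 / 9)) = 5076.71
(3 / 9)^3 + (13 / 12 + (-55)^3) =-17968379 / 108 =-166373.88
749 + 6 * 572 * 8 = 28205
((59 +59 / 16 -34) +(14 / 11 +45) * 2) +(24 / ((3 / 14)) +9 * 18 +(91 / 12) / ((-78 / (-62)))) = 635597 / 1584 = 401.26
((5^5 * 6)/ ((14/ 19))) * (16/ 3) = 950000/ 7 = 135714.29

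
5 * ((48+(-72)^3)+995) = -1861025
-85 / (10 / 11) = -187 / 2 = -93.50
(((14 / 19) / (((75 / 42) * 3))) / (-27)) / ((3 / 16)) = -3136 / 115425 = -0.03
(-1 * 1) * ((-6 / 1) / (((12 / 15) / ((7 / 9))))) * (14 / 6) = 13.61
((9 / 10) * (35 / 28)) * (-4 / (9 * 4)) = -1 / 8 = -0.12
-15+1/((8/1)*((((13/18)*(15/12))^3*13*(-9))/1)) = -53557059/3570125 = -15.00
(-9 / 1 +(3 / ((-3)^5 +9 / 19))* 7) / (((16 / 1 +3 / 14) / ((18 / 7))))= -1.44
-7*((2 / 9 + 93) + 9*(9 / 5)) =-34468 / 45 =-765.96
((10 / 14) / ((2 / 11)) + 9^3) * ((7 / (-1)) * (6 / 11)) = -30783 / 11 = -2798.45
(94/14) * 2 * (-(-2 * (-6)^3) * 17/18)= -5478.86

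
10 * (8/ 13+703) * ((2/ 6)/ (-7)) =-30490/ 91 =-335.05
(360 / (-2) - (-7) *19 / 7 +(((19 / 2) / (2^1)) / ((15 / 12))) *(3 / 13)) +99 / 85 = -175649 / 1105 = -158.96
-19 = -19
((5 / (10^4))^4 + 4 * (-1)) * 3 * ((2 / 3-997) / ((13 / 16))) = 191295999999997011 / 13000000000000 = 14715.08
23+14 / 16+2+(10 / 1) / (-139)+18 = 48709 / 1112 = 43.80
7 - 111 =-104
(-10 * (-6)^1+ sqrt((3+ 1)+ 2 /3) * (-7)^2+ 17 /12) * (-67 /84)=-469 * sqrt(42) /36 - 49379 /1008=-133.42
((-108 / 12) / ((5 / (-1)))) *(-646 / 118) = -2907 / 295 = -9.85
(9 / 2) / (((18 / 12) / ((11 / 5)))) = 33 / 5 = 6.60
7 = 7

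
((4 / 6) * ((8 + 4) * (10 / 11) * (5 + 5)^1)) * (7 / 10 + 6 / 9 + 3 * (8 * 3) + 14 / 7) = 180880 / 33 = 5481.21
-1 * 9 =-9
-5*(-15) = 75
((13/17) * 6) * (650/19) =50700/323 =156.97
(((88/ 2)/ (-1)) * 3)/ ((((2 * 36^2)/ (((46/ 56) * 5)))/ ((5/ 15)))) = -1265/ 18144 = -0.07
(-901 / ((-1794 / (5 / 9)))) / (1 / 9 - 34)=-901 / 109434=-0.01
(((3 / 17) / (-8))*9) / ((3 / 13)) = -117 / 136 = -0.86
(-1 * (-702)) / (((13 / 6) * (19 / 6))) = 1944 / 19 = 102.32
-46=-46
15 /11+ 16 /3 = 6.70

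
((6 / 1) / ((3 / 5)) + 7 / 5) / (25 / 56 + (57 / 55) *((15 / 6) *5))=35112 / 41275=0.85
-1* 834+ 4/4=-833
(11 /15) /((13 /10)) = 22 /39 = 0.56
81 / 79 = 1.03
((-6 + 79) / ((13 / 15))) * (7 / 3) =2555 / 13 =196.54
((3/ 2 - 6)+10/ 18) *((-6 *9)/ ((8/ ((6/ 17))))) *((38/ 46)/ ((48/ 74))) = 149739/ 12512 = 11.97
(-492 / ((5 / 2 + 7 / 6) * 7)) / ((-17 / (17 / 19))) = 1.01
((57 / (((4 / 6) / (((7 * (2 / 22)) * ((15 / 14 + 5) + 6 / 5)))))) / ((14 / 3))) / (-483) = -87039 / 495880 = -0.18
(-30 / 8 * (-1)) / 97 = 15 / 388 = 0.04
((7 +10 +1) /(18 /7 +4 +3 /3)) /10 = 63 /265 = 0.24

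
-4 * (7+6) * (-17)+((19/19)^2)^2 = 885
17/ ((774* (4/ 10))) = 85/ 1548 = 0.05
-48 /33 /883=-16 /9713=-0.00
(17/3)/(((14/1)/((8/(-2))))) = -34/21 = -1.62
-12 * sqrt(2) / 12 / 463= -sqrt(2) / 463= -0.00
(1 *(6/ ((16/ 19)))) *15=855/ 8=106.88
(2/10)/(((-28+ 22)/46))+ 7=82/15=5.47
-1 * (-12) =12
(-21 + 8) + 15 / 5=-10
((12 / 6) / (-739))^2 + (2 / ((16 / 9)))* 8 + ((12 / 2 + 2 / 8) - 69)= -117415999 / 2184484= -53.75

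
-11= -11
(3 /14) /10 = 3 /140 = 0.02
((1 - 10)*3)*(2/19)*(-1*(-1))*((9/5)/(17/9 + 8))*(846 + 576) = -6219828/8455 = -735.64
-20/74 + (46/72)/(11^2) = -42709/161172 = -0.26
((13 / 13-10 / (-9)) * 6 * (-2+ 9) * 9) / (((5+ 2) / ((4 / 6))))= 76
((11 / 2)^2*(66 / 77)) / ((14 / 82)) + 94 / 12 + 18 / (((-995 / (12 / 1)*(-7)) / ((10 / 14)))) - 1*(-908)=31234096 / 29253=1067.72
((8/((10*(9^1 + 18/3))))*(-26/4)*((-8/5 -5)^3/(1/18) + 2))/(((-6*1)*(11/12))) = -33624032/103125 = -326.05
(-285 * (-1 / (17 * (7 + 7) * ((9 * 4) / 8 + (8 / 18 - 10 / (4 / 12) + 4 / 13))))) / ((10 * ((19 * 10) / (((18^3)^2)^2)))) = -101511953720146944 / 3445645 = -29460943805.92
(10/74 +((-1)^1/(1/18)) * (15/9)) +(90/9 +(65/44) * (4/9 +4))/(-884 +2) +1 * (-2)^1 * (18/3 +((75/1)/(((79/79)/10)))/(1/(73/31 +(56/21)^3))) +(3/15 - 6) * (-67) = -7919653998566/250384365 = -31629.99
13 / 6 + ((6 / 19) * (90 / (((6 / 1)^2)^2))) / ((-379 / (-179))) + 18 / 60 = 356741 / 144020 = 2.48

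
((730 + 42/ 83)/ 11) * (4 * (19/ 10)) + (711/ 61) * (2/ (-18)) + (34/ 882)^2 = 2478479208946/ 4923286515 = 503.42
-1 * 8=-8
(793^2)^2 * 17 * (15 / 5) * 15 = 302520064572765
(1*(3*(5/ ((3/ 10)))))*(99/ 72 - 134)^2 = 28143025/ 32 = 879469.53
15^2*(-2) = -450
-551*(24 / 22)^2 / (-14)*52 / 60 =171912 / 4235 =40.59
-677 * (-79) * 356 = 19039948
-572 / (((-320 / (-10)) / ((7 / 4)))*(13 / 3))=-231 / 32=-7.22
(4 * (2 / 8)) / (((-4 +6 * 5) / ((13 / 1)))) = 1 / 2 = 0.50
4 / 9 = 0.44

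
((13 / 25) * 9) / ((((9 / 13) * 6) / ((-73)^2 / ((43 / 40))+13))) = 36118511 / 6450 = 5599.77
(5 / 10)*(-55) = -55 / 2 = -27.50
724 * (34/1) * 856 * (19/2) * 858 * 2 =343504267392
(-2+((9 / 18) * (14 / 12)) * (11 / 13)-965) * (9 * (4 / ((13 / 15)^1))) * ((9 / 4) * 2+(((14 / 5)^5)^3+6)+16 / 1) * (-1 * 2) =16888249110137000897367 / 41259765625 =409315197367.58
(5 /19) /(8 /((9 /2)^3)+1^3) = 3645 /15067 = 0.24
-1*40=-40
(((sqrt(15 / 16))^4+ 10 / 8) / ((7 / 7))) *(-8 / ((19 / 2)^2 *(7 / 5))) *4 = -2725 / 5054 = -0.54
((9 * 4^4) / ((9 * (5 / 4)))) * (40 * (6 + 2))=65536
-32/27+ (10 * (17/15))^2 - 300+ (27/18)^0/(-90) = -46643/270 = -172.75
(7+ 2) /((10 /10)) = 9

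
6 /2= 3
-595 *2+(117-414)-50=-1537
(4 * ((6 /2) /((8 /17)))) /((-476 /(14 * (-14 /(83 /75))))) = 1575 /166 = 9.49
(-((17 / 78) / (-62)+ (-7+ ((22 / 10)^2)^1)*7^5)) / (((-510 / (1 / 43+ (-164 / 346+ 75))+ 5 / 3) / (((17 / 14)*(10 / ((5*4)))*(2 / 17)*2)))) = -608510730982019 / 607136325250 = -1002.26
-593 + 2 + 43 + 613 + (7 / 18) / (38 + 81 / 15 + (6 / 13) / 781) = 2578135625 / 39658158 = 65.01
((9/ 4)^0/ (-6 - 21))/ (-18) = 1/ 486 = 0.00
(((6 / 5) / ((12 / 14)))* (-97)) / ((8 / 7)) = -4753 / 40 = -118.82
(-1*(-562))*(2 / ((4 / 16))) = 4496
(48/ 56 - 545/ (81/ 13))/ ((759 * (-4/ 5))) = 0.14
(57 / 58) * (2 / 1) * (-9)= -513 / 29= -17.69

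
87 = 87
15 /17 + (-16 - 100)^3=-26535217 /17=-1560895.12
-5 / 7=-0.71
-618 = -618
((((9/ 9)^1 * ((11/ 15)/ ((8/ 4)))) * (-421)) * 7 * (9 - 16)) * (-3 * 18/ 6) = -680757/ 10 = -68075.70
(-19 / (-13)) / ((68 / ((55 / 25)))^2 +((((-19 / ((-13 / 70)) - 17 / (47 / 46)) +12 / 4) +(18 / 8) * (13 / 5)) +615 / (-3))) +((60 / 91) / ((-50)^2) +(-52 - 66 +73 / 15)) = -1607650898125574 / 14210482274625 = -113.13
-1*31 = -31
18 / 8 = 9 / 4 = 2.25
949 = 949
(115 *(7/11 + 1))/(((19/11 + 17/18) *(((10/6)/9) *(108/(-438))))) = -35478/23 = -1542.52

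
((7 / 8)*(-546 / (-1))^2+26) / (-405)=-104351 / 162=-644.14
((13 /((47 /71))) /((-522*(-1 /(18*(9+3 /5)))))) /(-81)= -14768 /184005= -0.08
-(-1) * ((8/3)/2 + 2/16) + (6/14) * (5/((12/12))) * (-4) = -1195/168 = -7.11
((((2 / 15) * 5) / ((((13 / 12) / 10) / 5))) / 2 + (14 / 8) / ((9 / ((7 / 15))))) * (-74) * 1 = -4019569 / 3510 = -1145.18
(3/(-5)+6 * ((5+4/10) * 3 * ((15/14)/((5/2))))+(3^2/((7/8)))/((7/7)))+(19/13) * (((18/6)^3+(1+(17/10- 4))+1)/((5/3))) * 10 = 129894/455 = 285.48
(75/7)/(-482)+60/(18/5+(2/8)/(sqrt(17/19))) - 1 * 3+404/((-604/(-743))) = 22806660489955/44656924522 - 6000 * sqrt(323)/87653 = 509.48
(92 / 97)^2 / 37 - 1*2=-687802 / 348133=-1.98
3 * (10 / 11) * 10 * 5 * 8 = 12000 / 11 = 1090.91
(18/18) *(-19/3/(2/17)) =-323/6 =-53.83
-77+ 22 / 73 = -76.70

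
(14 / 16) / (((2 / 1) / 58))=203 / 8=25.38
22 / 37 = 0.59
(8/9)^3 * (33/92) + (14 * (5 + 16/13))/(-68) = -2546627/2470338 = -1.03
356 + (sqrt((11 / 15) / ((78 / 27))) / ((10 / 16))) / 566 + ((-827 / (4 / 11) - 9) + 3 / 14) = -53957 / 28 + 2*sqrt(4290) / 91975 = -1927.03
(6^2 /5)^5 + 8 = 60491176 /3125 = 19357.18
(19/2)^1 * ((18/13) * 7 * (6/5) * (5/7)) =1026/13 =78.92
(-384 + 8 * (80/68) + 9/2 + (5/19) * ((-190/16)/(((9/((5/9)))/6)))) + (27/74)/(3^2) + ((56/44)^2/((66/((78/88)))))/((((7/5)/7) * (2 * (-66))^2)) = -357383443001945/962765454816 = -371.21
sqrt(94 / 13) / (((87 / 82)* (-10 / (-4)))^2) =0.38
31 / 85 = 0.36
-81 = -81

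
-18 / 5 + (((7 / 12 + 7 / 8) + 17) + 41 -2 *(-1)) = 6943 / 120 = 57.86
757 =757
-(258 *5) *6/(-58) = 3870/29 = 133.45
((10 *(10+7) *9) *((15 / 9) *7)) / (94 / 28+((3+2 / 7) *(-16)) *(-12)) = 249900 / 8879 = 28.15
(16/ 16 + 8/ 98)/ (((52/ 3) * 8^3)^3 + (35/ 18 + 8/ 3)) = 2862/ 1849464457277353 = 0.00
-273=-273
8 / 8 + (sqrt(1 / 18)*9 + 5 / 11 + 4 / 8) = 43 / 22 + 3*sqrt(2) / 2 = 4.08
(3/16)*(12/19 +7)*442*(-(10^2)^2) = -120168750/19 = -6324671.05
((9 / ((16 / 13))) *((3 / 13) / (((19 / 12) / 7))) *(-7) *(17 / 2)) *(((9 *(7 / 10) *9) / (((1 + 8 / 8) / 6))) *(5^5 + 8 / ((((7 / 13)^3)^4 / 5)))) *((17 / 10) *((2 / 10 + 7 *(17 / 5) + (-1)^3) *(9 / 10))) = -229653525270182952979557 / 1226749652800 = -187204883038.69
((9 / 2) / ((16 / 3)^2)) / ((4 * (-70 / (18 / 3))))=-243 / 71680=-0.00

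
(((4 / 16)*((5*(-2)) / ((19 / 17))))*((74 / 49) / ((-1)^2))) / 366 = -3145 / 340746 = -0.01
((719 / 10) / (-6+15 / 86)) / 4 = -30917 / 10020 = -3.09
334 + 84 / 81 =9046 / 27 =335.04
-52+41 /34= -1727 /34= -50.79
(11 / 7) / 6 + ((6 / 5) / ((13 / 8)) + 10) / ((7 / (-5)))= -4045 / 546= -7.41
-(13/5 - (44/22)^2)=7/5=1.40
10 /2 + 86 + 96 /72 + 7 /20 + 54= 8801 /60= 146.68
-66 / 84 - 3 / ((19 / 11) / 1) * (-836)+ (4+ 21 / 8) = 81639 / 56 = 1457.84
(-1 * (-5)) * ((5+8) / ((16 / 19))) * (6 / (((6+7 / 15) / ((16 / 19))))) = 5850 / 97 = 60.31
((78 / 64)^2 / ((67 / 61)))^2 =8608313961 / 4707057664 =1.83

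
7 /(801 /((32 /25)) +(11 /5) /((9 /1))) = 0.01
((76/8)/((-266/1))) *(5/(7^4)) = -5/67228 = -0.00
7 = 7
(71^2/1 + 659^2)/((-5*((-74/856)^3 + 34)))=-2649542601088/1025247275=-2584.30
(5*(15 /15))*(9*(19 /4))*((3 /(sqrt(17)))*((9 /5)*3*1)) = 13851*sqrt(17) /68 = 839.84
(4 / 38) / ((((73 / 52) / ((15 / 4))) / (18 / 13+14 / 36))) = 2075 / 4161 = 0.50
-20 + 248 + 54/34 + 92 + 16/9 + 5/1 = 50240/153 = 328.37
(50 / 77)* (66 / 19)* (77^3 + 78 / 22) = 1506570600 / 1463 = 1029781.68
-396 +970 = 574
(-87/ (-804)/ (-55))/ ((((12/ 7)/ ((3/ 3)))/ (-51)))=3451/ 58960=0.06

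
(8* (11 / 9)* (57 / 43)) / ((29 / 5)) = 8360 / 3741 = 2.23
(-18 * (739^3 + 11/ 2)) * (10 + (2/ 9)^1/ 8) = -291387232489/ 4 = -72846808122.25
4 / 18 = 2 / 9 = 0.22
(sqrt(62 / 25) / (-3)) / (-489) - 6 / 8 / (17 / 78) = -117 / 34+sqrt(62) / 7335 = -3.44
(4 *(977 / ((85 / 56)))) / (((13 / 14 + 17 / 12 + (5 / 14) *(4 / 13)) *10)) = 17070144 / 162775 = 104.87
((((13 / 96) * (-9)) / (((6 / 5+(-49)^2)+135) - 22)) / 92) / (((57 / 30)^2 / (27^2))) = -1184625 / 1113797632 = -0.00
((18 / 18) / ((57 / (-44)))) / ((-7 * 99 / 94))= 376 / 3591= 0.10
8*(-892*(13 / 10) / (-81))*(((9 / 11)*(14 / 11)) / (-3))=-649376 / 16335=-39.75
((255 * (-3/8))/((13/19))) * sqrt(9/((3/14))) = -14535 * sqrt(42)/104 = -905.75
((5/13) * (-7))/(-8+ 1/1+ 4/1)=35/39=0.90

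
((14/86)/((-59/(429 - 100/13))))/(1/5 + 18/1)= -27385/428753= -0.06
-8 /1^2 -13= -21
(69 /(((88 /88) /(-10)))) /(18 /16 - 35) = 5520 /271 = 20.37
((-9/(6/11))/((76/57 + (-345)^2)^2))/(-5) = 297/1275054122410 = 0.00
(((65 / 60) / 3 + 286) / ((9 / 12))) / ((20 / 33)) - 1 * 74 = 100079 / 180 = 555.99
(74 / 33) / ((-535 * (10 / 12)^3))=-5328 / 735625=-0.01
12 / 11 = 1.09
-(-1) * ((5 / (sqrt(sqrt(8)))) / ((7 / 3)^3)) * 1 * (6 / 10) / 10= 81 * 2^(1 / 4) / 6860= 0.01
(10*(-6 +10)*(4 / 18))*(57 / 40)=38 / 3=12.67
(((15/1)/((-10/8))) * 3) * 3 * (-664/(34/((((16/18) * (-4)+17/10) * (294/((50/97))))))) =-4743455976/2125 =-2232214.58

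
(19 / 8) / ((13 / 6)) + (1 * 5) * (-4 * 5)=-5143 / 52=-98.90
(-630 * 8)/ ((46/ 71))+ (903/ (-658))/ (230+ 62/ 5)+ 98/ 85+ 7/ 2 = -577201574841/ 74243080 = -7774.48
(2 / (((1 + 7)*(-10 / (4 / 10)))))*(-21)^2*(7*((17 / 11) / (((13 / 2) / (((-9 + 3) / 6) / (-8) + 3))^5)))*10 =-102498046875 / 8364488704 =-12.25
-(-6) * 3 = 18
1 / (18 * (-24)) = -1 / 432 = -0.00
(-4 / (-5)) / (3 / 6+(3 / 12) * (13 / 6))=96 / 125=0.77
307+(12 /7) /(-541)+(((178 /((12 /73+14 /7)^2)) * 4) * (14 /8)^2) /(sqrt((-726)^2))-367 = -8148634723693 /137270145936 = -59.36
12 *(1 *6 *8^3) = 36864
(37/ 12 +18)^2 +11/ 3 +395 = 121417/ 144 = 843.17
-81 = -81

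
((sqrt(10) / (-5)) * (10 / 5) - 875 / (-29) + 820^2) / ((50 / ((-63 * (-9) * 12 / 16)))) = 5719007.86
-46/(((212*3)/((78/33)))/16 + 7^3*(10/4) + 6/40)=-23920/454723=-0.05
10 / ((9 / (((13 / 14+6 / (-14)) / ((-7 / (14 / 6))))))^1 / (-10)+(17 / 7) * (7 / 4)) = 200 / 193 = 1.04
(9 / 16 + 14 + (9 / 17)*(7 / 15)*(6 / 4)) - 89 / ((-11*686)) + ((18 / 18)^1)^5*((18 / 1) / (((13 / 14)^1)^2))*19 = 356919958673 / 867186320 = 411.58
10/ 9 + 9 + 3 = 118/ 9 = 13.11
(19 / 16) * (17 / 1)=323 / 16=20.19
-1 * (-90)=90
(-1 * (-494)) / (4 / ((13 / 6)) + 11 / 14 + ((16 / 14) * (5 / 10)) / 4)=178.04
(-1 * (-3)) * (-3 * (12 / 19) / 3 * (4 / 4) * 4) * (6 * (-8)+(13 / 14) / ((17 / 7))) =116568 / 323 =360.89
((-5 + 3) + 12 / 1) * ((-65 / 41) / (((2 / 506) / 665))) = -109359250 / 41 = -2667298.78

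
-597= -597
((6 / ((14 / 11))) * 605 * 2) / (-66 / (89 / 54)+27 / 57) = -4501442 / 31227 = -144.15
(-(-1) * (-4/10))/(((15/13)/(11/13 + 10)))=-94/25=-3.76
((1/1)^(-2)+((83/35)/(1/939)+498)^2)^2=82716585993639055396/1500625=55121423402674.92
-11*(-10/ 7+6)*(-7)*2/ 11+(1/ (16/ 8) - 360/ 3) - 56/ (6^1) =-389/ 6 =-64.83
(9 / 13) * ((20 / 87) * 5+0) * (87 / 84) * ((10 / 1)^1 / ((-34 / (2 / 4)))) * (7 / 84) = -125 / 12376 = -0.01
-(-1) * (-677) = -677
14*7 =98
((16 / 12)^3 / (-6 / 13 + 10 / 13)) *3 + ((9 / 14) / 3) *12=1618 / 63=25.68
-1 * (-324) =324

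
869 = 869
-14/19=-0.74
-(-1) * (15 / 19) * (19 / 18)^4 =34295 / 34992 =0.98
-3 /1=-3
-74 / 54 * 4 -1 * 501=-13675 / 27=-506.48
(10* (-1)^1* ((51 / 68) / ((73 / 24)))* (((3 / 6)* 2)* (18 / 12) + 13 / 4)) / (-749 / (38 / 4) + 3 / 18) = 97470 / 654737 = 0.15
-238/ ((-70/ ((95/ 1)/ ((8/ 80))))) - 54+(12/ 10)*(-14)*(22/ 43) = 680992/ 215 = 3167.40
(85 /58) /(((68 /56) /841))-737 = 278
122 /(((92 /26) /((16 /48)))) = 793 /69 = 11.49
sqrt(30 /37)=sqrt(1110) /37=0.90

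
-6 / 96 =-0.06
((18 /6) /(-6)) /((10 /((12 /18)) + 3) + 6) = -1 /48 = -0.02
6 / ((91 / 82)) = 492 / 91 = 5.41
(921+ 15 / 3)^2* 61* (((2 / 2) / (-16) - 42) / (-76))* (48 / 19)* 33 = 871248565143 / 361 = 2413430928.37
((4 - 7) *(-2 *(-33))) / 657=-22 / 73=-0.30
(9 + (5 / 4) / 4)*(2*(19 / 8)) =2831 / 64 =44.23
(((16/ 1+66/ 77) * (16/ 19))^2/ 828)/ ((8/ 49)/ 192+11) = 7129088/ 322247733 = 0.02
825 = 825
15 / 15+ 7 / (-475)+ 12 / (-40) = 651 / 950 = 0.69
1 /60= 0.02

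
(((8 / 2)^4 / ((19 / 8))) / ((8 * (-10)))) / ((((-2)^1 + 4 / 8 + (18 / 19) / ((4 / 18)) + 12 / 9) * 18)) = -128 / 7005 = -0.02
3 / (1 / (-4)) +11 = -1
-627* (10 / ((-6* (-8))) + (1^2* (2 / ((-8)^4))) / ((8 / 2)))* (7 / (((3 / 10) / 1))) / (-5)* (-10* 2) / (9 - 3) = -37474745 / 18432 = -2033.14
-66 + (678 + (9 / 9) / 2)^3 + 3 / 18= 7496537299 / 24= 312355720.79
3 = 3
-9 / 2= -4.50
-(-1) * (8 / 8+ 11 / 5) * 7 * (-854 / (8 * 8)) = -2989 / 10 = -298.90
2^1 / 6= 1 / 3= 0.33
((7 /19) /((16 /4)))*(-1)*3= -21 /76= -0.28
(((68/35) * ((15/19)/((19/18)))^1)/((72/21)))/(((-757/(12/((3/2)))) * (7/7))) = -1224/273277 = -0.00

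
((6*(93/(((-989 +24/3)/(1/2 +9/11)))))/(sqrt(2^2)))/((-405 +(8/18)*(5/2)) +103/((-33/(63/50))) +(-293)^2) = -202275/46099787797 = -0.00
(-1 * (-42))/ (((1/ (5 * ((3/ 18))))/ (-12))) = -420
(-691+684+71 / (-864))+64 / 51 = -5.83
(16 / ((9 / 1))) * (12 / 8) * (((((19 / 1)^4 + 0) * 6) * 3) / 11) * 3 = 18766224 / 11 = 1706020.36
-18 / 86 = -9 / 43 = -0.21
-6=-6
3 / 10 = 0.30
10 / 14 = 5 / 7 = 0.71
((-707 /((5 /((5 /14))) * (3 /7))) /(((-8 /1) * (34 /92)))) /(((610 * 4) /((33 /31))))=178871 /10287040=0.02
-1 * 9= -9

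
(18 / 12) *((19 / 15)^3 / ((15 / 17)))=116603 / 33750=3.45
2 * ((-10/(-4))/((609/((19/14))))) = 95/8526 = 0.01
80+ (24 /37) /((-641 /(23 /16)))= 3794651 /47434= 80.00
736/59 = 12.47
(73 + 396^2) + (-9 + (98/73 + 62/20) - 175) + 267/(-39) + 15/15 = 156703.60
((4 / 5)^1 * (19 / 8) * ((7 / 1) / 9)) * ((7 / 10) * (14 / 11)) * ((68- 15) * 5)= 345401 / 990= 348.89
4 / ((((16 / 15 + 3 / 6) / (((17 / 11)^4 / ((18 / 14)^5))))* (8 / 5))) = 35093436175 / 13544403741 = 2.59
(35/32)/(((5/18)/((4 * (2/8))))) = 63/16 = 3.94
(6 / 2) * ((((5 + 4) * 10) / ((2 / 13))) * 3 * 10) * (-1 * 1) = -52650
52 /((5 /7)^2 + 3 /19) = 24206 /311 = 77.83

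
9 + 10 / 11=109 / 11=9.91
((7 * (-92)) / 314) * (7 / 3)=-2254 / 471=-4.79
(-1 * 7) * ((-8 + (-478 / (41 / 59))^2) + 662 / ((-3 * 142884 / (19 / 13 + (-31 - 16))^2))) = -3311920.17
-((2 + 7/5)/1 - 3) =-2/5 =-0.40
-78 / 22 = -39 / 11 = -3.55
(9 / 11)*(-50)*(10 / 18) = -250 / 11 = -22.73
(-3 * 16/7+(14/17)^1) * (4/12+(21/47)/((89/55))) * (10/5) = -10982528/1493331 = -7.35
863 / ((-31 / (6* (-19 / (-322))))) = -49191 / 4991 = -9.86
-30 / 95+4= 3.68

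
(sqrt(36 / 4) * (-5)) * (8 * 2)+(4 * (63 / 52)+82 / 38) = -57550 / 247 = -233.00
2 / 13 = 0.15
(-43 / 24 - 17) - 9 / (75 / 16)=-12427 / 600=-20.71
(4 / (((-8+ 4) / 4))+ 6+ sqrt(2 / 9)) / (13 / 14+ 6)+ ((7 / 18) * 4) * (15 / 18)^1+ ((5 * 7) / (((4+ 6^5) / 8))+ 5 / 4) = 14 * sqrt(2) / 291+ 11699575 / 4075164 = 2.94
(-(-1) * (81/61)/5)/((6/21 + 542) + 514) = 567/2255170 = 0.00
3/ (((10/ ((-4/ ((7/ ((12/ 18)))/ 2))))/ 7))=-8/ 5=-1.60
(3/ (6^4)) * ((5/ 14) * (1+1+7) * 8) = 5/ 84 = 0.06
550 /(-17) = -550 /17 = -32.35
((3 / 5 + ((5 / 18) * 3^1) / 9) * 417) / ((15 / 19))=493867 / 1350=365.83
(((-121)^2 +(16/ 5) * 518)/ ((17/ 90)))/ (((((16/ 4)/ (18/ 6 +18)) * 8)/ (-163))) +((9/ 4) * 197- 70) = -2510453327/ 272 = -9229607.82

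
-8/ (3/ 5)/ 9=-40/ 27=-1.48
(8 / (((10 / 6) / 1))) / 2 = 12 / 5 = 2.40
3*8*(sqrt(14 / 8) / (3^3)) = 4*sqrt(7) / 9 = 1.18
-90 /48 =-15 /8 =-1.88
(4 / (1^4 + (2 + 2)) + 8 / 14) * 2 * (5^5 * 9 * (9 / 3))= 1620000 / 7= 231428.57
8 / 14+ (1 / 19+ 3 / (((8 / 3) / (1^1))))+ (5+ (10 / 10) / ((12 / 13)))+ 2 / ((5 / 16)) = 227149 / 15960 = 14.23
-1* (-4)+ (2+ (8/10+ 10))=84/5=16.80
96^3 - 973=883763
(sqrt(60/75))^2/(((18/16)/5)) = 32/9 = 3.56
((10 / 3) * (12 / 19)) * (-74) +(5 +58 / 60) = -85399 / 570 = -149.82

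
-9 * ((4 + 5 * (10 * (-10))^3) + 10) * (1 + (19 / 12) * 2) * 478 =89624749050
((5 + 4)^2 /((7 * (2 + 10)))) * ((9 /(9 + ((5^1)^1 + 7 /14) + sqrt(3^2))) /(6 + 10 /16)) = 972 /12985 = 0.07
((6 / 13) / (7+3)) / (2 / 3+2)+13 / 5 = 1361 / 520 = 2.62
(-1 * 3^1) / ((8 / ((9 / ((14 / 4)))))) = -27 / 28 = -0.96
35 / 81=0.43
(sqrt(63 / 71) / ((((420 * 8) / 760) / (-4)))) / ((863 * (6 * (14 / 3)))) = -19 * sqrt(497) / 12009508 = -0.00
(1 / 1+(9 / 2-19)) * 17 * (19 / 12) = -2907 / 8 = -363.38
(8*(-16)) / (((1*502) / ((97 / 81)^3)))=-58411072 / 133391691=-0.44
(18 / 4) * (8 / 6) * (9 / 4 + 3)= 63 / 2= 31.50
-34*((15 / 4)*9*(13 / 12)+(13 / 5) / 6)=-150943 / 120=-1257.86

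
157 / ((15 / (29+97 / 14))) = 78971 / 210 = 376.05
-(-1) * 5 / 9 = 5 / 9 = 0.56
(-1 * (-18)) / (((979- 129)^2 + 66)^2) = 0.00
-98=-98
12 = 12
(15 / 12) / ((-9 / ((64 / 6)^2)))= -1280 / 81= -15.80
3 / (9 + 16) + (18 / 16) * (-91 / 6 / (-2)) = 6921 / 800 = 8.65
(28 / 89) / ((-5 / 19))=-532 / 445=-1.20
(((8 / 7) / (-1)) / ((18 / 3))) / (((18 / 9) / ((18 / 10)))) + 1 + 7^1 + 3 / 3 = 309 / 35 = 8.83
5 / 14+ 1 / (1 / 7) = 103 / 14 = 7.36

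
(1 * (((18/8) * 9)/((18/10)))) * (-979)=-44055/4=-11013.75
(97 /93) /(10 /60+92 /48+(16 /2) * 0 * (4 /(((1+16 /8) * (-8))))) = 388 /775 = 0.50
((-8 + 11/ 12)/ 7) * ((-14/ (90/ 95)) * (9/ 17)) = 95/ 12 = 7.92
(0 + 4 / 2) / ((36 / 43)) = 43 / 18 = 2.39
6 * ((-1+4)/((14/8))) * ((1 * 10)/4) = 180/7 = 25.71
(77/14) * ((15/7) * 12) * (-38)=-37620/7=-5374.29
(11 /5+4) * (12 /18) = 62 /15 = 4.13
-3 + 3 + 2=2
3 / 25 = 0.12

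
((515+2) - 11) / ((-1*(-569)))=506 / 569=0.89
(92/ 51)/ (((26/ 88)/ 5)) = 20240/ 663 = 30.53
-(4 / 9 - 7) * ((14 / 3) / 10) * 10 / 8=413 / 108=3.82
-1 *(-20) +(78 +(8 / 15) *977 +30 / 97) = 901192 / 1455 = 619.38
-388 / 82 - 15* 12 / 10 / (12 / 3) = -757 / 82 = -9.23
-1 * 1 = -1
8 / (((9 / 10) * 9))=80 / 81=0.99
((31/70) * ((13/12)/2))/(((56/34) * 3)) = 6851/141120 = 0.05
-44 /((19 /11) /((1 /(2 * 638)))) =-11 /551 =-0.02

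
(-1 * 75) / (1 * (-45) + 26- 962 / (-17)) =-425 / 213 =-2.00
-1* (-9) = 9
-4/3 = -1.33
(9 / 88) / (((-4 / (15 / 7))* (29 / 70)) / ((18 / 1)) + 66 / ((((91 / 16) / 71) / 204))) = 552825 / 908528945368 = 0.00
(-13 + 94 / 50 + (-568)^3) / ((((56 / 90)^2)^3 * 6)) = -253611455057645625 / 481890304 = -526284619.04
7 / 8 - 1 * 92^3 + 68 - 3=-6228977 / 8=-778622.12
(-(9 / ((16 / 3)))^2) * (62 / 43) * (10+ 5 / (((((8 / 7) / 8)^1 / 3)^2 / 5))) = -249379965 / 5504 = -45308.86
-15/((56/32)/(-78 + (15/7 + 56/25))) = 154596/245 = 631.00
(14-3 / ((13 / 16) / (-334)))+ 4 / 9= 145978 / 117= 1247.68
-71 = -71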